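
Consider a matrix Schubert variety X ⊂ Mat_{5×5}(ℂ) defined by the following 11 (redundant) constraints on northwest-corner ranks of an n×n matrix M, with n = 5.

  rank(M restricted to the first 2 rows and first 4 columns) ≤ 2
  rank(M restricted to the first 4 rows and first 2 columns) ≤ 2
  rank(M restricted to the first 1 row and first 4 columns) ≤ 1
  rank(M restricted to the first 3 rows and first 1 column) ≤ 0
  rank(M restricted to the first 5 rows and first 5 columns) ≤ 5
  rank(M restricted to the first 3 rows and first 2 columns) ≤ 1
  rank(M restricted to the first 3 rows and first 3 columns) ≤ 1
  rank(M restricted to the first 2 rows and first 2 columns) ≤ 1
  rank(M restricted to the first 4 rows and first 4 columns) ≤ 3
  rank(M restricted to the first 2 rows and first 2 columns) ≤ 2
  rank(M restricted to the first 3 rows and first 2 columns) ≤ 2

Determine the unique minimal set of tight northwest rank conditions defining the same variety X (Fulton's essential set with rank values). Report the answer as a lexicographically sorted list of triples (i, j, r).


The tightest implied rank at each (i,j), from the 11 conditions:

  row 1: 0, 1, 1, 1, 1
  row 2: 0, 1, 1, 2, 2
  row 3: 0, 1, 1, 2, 3
  row 4: 1, 2, 2, 3, 4
  row 5: 1, 2, 3, 4, 5

giving w = (2, 4, 5, 1, 3) via Δ²R.

2 SE-corners of the 5-cell Rothe diagram give Ess(w):

[(3, 1, 0), (3, 3, 1)]


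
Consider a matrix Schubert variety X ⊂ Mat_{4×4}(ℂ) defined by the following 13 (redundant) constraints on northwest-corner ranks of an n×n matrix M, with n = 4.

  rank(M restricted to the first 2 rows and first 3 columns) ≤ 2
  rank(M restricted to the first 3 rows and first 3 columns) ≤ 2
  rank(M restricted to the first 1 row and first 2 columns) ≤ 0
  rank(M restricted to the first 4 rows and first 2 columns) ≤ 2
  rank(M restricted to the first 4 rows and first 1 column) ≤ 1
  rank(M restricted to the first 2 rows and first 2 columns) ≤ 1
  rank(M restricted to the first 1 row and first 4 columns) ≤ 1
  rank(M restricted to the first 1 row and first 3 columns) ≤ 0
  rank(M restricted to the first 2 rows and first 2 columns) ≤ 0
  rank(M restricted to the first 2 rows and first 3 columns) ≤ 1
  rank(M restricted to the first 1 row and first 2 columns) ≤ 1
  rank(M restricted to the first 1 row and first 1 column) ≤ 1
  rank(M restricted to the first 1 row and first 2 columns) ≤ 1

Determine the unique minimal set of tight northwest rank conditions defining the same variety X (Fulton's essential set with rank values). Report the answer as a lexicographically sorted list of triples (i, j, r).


The tightest implied rank at each (i,j), from the 13 conditions:

  0 | 0 | 0 | 1
  0 | 0 | 1 | 2
  1 | 1 | 2 | 3
  1 | 2 | 3 | 4

so w = (4, 3, 1, 2).

D(w) has 5 cells with 2 SE-corners; essential set:

[(1, 3, 0), (2, 2, 0)]


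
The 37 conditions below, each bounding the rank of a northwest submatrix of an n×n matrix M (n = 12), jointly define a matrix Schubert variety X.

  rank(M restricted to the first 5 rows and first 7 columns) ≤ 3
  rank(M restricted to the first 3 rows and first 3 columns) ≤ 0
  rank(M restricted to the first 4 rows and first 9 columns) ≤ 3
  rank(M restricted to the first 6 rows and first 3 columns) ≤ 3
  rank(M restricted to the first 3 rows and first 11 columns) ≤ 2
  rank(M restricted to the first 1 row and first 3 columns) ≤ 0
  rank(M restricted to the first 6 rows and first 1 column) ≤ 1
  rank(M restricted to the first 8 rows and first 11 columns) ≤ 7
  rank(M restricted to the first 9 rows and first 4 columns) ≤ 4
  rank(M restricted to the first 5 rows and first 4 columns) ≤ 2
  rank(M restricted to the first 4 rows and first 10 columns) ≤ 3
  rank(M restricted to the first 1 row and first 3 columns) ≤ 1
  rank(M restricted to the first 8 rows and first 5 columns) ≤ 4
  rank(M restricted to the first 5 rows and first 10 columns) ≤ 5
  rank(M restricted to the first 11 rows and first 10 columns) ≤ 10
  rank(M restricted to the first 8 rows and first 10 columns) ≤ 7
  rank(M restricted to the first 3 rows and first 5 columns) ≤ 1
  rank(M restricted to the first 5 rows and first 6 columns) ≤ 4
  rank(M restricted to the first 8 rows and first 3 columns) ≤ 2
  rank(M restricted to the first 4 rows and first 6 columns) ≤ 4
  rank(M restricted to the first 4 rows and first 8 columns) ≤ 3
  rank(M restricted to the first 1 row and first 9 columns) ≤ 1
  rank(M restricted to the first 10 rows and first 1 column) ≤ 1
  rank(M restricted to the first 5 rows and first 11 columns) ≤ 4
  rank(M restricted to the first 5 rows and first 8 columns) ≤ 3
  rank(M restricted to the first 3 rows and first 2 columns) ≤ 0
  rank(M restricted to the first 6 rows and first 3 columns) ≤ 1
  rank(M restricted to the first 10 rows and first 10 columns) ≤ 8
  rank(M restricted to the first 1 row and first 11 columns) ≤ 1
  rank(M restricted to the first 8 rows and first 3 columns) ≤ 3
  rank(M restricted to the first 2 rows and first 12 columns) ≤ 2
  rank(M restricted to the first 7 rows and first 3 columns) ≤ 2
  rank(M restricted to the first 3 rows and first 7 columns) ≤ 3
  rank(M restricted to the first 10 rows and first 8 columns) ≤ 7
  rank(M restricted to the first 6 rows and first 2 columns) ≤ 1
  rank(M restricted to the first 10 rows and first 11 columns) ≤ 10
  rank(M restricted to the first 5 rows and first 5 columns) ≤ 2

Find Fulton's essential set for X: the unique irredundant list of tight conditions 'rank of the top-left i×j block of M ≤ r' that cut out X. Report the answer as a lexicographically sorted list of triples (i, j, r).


Propagating the 37 rank bounds to every northwest block:

  R[1]: 0 | 0 | 0 | 1 | 1 | 1 | 1 | 1 | 1 | 1 | 1 | 1
  R[2]: 0 | 0 | 0 | 1 | 1 | 2 | 2 | 2 | 2 | 2 | 2 | 2
  R[3]: 0 | 0 | 0 | 1 | 1 | 2 | 2 | 2 | 2 | 2 | 2 | 3
  R[4]: 1 | 1 | 1 | 2 | 2 | 3 | 3 | 3 | 3 | 3 | 3 | 4
  R[5]: 1 | 1 | 1 | 2 | 2 | 3 | 3 | 3 | 4 | 4 | 4 | 5
  R[6]: 1 | 1 | 1 | 2 | 3 | 4 | 4 | 4 | 5 | 5 | 5 | 6
  R[7]: 1 | 2 | 2 | 3 | 4 | 5 | 5 | 5 | 6 | 6 | 6 | 7
  R[8]: 1 | 2 | 2 | 3 | 4 | 5 | 6 | 6 | 7 | 7 | 7 | 8
  R[9]: 1 | 2 | 3 | 4 | 5 | 6 | 7 | 7 | 8 | 8 | 8 | 9
  R[10]: 1 | 2 | 3 | 4 | 5 | 6 | 7 | 7 | 8 | 8 | 9 | 10
  R[11]: 1 | 2 | 3 | 4 | 5 | 6 | 7 | 8 | 9 | 9 | 10 | 11
  R[12]: 1 | 2 | 3 | 4 | 5 | 6 | 7 | 8 | 9 | 10 | 11 | 12

second differences of R give the permutation w = (4, 6, 12, 1, 9, 5, 2, 7, 3, 11, 8, 10).

9 SE-corners of the 26-cell Rothe diagram give Ess(w):

[(3, 3, 0), (3, 5, 1), (3, 11, 2), (5, 5, 2), (5, 8, 3), (6, 3, 1), (8, 3, 2), (10, 8, 7), (10, 10, 8)]


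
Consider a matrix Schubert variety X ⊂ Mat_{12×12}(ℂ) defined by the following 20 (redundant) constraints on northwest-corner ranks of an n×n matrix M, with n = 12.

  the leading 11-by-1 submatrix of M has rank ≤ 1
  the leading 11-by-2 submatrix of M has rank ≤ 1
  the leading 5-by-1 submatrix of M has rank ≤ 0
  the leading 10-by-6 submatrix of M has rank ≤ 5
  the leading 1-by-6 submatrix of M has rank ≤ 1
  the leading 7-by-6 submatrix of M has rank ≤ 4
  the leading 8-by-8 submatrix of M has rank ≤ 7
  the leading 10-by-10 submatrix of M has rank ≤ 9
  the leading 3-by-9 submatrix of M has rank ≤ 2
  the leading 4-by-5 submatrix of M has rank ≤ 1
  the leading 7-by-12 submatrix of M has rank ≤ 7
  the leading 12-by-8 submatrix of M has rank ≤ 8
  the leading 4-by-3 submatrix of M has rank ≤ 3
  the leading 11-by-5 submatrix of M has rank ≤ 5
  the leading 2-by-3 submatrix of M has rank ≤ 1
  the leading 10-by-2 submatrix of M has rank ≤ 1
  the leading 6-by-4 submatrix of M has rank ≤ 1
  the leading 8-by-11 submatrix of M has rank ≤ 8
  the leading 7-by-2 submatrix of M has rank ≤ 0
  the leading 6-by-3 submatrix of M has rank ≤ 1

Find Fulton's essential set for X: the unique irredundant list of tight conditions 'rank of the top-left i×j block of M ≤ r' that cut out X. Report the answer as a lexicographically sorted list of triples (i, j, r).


Reconstructing r_w from the 20 given conditions:

  R[1]: 0 | 0 | 1 | 1 | 1 | 1 | 1 | 1 | 1 | 1 | 1 | 1
  R[2]: 0 | 0 | 1 | 1 | 1 | 2 | 2 | 2 | 2 | 2 | 2 | 2
  R[3]: 0 | 0 | 1 | 1 | 1 | 2 | 2 | 2 | 2 | 3 | 3 | 3
  R[4]: 0 | 0 | 1 | 1 | 1 | 2 | 3 | 3 | 3 | 4 | 4 | 4
  R[5]: 0 | 0 | 1 | 1 | 2 | 3 | 4 | 4 | 4 | 5 | 5 | 5
  R[6]: 0 | 0 | 1 | 1 | 2 | 3 | 4 | 5 | 5 | 6 | 6 | 6
  R[7]: 0 | 0 | 1 | 2 | 3 | 4 | 5 | 6 | 6 | 7 | 7 | 7
  R[8]: 1 | 1 | 2 | 3 | 4 | 5 | 6 | 7 | 7 | 8 | 8 | 8
  R[9]: 1 | 1 | 2 | 3 | 4 | 5 | 6 | 7 | 8 | 9 | 9 | 9
  R[10]: 1 | 1 | 2 | 3 | 4 | 5 | 6 | 7 | 8 | 9 | 10 | 10
  R[11]: 1 | 1 | 2 | 3 | 4 | 5 | 6 | 7 | 8 | 9 | 10 | 11
  R[12]: 1 | 2 | 3 | 4 | 5 | 6 | 7 | 8 | 9 | 10 | 11 | 12

so w = (3, 6, 10, 7, 5, 8, 4, 1, 9, 11, 12, 2).

D(w) has 28 cells with 5 SE-corners; essential set:

[(3, 9, 2), (4, 5, 1), (6, 4, 1), (7, 2, 0), (11, 2, 1)]


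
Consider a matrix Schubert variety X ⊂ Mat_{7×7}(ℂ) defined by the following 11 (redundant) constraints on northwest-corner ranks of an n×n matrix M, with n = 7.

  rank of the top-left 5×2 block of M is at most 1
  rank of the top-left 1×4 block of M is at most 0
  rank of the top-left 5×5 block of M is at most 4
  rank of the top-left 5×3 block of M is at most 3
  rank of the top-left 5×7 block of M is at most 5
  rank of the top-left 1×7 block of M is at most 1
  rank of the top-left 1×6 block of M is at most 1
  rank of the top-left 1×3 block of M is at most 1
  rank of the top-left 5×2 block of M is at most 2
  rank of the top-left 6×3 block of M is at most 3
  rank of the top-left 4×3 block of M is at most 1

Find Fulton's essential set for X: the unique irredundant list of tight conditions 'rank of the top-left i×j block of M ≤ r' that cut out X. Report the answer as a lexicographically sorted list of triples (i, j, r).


Propagating the 11 rank bounds to every northwest block:

  0 | 0 | 0 | 0 | 1 | 1 | 1
  1 | 1 | 1 | 1 | 2 | 2 | 2
  1 | 1 | 1 | 2 | 3 | 3 | 3
  1 | 1 | 1 | 2 | 3 | 4 | 4
  1 | 1 | 2 | 3 | 4 | 5 | 5
  1 | 2 | 3 | 4 | 5 | 6 | 6
  1 | 2 | 3 | 4 | 5 | 6 | 7

hence w(1..7) = (5, 1, 4, 6, 3, 2, 7).

D(w) has 9 cells with 3 SE-corners; essential set:

[(1, 4, 0), (4, 3, 1), (5, 2, 1)]


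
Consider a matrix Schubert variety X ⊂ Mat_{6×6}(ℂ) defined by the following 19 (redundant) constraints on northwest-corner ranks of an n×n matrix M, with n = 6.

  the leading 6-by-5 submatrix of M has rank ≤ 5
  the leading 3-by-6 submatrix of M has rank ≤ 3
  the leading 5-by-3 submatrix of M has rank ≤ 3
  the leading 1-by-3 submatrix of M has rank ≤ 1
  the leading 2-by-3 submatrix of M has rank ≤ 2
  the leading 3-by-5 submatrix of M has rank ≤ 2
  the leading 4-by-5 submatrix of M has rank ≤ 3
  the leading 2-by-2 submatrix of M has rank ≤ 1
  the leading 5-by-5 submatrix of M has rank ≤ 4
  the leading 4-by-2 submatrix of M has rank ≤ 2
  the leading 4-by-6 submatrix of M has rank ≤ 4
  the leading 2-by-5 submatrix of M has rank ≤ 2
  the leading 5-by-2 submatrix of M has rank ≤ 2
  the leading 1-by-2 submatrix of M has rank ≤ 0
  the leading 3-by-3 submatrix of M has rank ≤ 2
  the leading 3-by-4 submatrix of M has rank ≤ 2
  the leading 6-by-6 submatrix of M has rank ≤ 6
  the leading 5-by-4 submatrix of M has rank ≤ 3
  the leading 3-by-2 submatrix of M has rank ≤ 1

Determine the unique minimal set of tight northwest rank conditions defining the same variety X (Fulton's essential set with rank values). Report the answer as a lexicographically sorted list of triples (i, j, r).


Computing R[i][j] = min implied NW-rank bound (n=6, 19 conditions):

  i=1: 0  0  1  1  1  1
  i=2: 1  1  2  2  2  2
  i=3: 1  1  2  2  2  3
  i=4: 1  2  3  3  3  4
  i=5: 1  2  3  3  4  5
  i=6: 1  2  3  4  5  6

giving w = (3, 1, 6, 2, 5, 4) via Δ²R.

|D(w)|=6, |Ess(w)|=4:

[(1, 2, 0), (3, 2, 1), (3, 5, 2), (5, 4, 3)]


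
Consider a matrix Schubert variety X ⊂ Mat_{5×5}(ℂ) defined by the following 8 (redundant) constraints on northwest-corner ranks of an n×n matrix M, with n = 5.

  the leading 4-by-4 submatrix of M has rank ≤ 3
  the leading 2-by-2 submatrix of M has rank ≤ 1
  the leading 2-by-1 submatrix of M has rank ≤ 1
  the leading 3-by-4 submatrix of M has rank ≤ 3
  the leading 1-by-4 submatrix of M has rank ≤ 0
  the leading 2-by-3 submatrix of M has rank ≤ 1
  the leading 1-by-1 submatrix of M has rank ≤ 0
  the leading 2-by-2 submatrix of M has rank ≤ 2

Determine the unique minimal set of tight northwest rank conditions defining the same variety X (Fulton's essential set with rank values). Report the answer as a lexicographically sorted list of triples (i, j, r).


Reconstructing r_w from the 8 given conditions:

  0 0 0 0 1
  1 1 1 1 2
  1 2 2 2 3
  1 2 3 3 4
  1 2 3 4 5

hence w(1..5) = (5, 1, 2, 3, 4).

Fulton essential set (1 of the 4 Rothe cells):

[(1, 4, 0)]


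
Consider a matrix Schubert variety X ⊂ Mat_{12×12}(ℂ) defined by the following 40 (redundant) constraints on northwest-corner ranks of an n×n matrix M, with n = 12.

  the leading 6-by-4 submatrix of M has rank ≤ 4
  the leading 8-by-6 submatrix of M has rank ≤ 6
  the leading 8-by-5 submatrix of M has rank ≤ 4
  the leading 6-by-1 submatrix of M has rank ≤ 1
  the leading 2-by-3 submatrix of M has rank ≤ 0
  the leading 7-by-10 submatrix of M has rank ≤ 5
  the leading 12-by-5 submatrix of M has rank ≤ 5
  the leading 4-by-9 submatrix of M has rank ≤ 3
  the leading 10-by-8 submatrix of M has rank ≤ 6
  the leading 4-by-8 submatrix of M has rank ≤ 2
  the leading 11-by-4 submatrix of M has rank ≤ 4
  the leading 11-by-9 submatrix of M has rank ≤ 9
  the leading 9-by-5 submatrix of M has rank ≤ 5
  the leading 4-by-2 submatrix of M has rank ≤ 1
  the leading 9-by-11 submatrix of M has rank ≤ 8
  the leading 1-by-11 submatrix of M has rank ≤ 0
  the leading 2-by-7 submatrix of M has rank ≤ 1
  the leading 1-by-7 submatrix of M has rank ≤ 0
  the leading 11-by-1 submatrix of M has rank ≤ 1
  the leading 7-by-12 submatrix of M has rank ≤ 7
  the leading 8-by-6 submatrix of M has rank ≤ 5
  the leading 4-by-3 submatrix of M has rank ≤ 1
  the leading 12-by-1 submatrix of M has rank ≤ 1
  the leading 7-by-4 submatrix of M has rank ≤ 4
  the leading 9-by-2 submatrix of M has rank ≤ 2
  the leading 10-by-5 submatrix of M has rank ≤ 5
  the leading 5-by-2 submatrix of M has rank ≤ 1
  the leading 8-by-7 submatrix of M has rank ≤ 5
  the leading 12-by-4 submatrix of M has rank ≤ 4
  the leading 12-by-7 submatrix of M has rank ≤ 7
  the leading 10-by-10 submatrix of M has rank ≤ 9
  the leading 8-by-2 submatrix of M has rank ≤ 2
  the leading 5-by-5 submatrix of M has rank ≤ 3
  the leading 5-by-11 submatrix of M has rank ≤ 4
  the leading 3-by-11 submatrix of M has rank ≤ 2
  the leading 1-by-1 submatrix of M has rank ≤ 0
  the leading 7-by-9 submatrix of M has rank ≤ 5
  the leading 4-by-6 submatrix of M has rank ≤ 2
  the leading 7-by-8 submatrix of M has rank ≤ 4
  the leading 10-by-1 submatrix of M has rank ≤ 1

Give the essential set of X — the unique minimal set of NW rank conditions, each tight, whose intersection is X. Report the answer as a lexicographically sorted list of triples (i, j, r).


Rank table r_w(12×12) implied by the 40 constraints:

  R[1]: 0  0  0  0  0  0  0  0  0  0  0  1
  R[2]: 0  0  0  1  1  1  1  1  1  1  1  2
  R[3]: 1  1  1  2  2  2  2  2  2  2  2  3
  R[4]: 1  1  1  2  2  2  2  2  3  3  3  4
  R[5]: 1  1  2  3  3  3  3  3  4  4  4  5
  R[6]: 1  2  3  4  4  4  4  4  5  5  5  6
  R[7]: 1  2  3  4  4  4  4  4  5  5  6  7
  R[8]: 1  2  3  4  4  5  5  5  6  6  7  8
  R[9]: 1  2  3  4  5  6  6  6  7  7  8  9
  R[10]: 1  2  3  4  5  6  6  6  7  8  9  10
  R[11]: 1  2  3  4  5  6  7  7  8  9  10  11
  R[12]: 1  2  3  4  5  6  7  8  9  10  11  12

giving w = (12, 4, 1, 9, 3, 2, 11, 6, 5, 10, 7, 8) via Δ²R.

|D(w)|=29, |Ess(w)|=9:

[(1, 11, 0), (2, 3, 0), (4, 3, 1), (4, 8, 2), (5, 2, 1), (7, 8, 4), (7, 10, 5), (8, 5, 4), (10, 8, 6)]


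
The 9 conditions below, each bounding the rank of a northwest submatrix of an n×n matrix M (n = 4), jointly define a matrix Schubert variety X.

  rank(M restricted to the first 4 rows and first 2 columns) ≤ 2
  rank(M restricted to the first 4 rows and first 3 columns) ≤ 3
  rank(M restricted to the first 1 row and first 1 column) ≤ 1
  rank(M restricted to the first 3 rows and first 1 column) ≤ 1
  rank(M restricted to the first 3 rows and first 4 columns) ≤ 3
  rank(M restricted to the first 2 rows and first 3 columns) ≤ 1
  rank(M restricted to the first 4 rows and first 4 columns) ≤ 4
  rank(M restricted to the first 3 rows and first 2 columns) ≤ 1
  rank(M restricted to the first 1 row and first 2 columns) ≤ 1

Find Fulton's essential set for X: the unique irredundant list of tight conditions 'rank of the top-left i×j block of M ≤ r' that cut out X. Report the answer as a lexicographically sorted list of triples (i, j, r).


Reconstructing r_w from the 9 given conditions:

  R[1]: 1, 1, 1, 1
  R[2]: 1, 1, 1, 2
  R[3]: 1, 1, 2, 3
  R[4]: 1, 2, 3, 4

second differences of R give the permutation w = (1, 4, 3, 2).

Fulton essential set (2 of the 3 Rothe cells):

[(2, 3, 1), (3, 2, 1)]


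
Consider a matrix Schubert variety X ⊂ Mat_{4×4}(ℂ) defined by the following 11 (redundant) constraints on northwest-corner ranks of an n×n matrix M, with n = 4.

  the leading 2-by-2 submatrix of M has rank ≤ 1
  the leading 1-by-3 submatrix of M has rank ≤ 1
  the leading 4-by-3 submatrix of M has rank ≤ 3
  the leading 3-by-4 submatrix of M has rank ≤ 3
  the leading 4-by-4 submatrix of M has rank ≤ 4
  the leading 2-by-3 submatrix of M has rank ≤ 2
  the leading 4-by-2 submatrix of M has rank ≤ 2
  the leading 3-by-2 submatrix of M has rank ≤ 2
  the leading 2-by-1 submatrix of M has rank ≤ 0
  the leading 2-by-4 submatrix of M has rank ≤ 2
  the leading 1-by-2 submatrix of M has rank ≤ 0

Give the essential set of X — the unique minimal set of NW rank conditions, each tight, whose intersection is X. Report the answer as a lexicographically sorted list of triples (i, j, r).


Rank table r_w(4×4) implied by the 11 constraints:

  i=1: 0  0  1  1
  i=2: 0  1  2  2
  i=3: 1  2  3  3
  i=4: 1  2  3  4

hence w(1..4) = (3, 2, 1, 4).

2 SE-corners of the 3-cell Rothe diagram give Ess(w):

[(1, 2, 0), (2, 1, 0)]


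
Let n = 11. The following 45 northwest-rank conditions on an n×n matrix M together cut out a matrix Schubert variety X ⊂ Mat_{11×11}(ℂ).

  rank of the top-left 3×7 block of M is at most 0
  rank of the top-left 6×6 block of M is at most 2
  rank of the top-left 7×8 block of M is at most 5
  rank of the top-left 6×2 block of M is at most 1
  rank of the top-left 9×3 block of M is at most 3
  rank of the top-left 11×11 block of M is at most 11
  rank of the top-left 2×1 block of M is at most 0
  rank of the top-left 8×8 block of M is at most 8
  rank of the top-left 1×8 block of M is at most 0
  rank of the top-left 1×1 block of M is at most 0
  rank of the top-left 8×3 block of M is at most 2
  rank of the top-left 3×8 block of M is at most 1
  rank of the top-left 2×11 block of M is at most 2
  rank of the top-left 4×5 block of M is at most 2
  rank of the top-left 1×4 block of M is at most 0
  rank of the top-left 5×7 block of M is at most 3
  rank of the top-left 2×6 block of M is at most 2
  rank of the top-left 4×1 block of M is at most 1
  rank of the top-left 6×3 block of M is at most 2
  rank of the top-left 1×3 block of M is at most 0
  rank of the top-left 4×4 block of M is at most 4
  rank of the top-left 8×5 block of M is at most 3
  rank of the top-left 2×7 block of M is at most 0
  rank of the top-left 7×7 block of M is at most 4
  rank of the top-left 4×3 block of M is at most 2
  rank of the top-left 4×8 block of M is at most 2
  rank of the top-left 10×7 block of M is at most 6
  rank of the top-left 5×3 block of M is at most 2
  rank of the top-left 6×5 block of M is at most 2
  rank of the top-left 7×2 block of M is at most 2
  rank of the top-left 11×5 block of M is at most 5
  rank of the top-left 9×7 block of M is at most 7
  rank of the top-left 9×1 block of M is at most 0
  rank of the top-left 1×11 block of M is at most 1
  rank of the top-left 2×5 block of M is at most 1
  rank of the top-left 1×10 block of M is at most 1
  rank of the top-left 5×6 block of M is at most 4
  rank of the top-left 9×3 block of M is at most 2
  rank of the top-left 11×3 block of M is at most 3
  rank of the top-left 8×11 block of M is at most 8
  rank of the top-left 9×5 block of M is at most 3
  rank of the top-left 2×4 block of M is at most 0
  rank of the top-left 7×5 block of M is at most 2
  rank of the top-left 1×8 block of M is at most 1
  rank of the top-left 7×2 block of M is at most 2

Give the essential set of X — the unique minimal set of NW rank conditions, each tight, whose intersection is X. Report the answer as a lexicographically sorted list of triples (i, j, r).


Recovering R(i,j) via the rank-extension bound from the 45 conditions:

  i=1: 0 0 0 0 0 0 0 0 1 1 1
  i=2: 0 0 0 0 0 0 0 1 2 2 2
  i=3: 0 0 0 0 0 0 0 1 2 3 3
  i=4: 0 1 1 1 1 1 1 2 3 4 4
  i=5: 0 1 2 2 2 2 2 3 4 5 5
  i=6: 0 1 2 2 2 2 3 4 5 6 6
  i=7: 0 1 2 2 2 3 4 5 6 7 7
  i=8: 0 1 2 3 3 4 5 6 7 8 8
  i=9: 0 1 2 3 3 4 5 6 7 8 9
  i=10: 1 2 3 4 4 5 6 7 8 9 10
  i=11: 1 2 3 4 5 6 7 8 9 10 11

hence w(1..11) = (9, 8, 10, 2, 3, 7, 6, 4, 11, 1, 5).

Rothe diagram D(w) (34 cells), 6 SE-corners (essential conditions):

[(1, 8, 0), (3, 7, 0), (6, 6, 2), (7, 5, 2), (9, 1, 0), (9, 5, 3)]


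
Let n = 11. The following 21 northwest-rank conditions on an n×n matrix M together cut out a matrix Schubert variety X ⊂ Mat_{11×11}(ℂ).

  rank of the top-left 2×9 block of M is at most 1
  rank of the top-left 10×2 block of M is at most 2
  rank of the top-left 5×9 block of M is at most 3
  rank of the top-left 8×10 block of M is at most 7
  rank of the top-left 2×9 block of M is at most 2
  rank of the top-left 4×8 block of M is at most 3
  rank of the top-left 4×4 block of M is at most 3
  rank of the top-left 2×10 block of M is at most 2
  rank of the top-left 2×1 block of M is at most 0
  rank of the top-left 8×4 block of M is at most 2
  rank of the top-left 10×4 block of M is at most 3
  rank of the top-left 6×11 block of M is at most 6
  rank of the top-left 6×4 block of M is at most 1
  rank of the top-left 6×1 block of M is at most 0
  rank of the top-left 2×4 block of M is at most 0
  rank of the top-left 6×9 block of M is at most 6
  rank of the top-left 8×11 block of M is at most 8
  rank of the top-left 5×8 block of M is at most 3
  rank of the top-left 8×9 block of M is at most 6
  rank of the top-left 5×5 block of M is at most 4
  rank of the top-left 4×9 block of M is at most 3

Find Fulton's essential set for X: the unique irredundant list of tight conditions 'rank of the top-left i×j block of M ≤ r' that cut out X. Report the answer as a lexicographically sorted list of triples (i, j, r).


Rank table r_w(11×11) implied by the 21 constraints:

  i=1: 0  0  0  0  1  1  1  1  1  1  1
  i=2: 0  0  0  0  1  1  1  1  1  2  2
  i=3: 0  1  1  1  2  2  2  2  2  3  3
  i=4: 0  1  1  1  2  3  3  3  3  4  4
  i=5: 0  1  1  1  2  3  3  3  3  4  5
  i=6: 0  1  1  1  2  3  4  4  4  5  6
  i=7: 1  2  2  2  3  4  5  5  5  6  7
  i=8: 1  2  2  2  3  4  5  6  6  7  8
  i=9: 1  2  3  3  4  5  6  7  7  8  9
  i=10: 1  2  3  3  4  5  6  7  8  9  10
  i=11: 1  2  3  4  5  6  7  8  9  10  11

so w = (5, 10, 2, 6, 11, 7, 1, 8, 3, 9, 4).

D(w) has 28 cells with 7 SE-corners; essential set:

[(2, 4, 0), (2, 9, 1), (5, 9, 3), (6, 1, 0), (6, 4, 1), (8, 4, 2), (10, 4, 3)]


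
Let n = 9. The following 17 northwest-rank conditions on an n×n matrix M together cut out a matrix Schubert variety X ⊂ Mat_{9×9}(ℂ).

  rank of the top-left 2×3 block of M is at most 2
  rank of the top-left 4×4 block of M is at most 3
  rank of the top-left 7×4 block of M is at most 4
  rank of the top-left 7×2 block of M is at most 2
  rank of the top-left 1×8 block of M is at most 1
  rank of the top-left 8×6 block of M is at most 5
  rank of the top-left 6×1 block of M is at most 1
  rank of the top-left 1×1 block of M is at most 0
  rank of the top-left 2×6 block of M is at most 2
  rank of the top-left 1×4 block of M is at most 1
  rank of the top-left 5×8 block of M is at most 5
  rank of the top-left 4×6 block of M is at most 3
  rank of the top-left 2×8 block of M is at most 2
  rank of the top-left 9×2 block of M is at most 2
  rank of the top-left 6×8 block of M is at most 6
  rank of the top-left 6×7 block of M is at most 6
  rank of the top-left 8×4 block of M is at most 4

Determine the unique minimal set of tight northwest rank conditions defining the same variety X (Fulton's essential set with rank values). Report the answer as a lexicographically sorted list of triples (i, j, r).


Propagating the 17 rank bounds to every northwest block:

  row 1: 0  1  1  1  1  1  1  1  1
  row 2: 1  2  2  2  2  2  2  2  2
  row 3: 1  2  3  3  3  3  3  3  3
  row 4: 1  2  3  3  3  3  4  4  4
  row 5: 1  2  3  4  4  4  5  5  5
  row 6: 1  2  3  4  5  5  6  6  6
  row 7: 1  2  3  4  5  5  6  7  7
  row 8: 1  2  3  4  5  5  6  7  8
  row 9: 1  2  3  4  5  6  7  8  9

giving w = (2, 1, 3, 7, 4, 5, 8, 9, 6) via Δ²R.

Fulton essential set (3 of the 6 Rothe cells):

[(1, 1, 0), (4, 6, 3), (8, 6, 5)]


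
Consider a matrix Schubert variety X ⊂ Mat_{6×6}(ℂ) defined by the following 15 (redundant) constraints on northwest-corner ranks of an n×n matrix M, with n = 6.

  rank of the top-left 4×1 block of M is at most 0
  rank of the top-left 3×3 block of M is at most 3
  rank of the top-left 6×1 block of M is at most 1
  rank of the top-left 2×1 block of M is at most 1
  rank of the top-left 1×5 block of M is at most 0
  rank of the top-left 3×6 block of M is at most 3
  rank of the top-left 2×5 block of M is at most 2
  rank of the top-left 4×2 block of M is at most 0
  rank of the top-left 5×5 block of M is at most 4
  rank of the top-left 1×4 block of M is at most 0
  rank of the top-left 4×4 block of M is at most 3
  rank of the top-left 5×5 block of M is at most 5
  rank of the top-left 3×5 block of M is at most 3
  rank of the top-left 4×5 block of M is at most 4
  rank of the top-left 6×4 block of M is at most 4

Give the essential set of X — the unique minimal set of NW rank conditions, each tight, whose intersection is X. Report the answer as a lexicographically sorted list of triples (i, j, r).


The tightest implied rank at each (i,j), from the 15 conditions:

  R[1]: 0, 0, 0, 0, 0, 1
  R[2]: 0, 0, 1, 1, 1, 2
  R[3]: 0, 0, 1, 2, 2, 3
  R[4]: 0, 0, 1, 2, 3, 4
  R[5]: 1, 1, 2, 3, 4, 5
  R[6]: 1, 2, 3, 4, 5, 6

reading off 1-entries of Δ²R: w = (6, 3, 4, 5, 1, 2).

ℓ(w)=11; the 2 essential cells (i,j,r):

[(1, 5, 0), (4, 2, 0)]


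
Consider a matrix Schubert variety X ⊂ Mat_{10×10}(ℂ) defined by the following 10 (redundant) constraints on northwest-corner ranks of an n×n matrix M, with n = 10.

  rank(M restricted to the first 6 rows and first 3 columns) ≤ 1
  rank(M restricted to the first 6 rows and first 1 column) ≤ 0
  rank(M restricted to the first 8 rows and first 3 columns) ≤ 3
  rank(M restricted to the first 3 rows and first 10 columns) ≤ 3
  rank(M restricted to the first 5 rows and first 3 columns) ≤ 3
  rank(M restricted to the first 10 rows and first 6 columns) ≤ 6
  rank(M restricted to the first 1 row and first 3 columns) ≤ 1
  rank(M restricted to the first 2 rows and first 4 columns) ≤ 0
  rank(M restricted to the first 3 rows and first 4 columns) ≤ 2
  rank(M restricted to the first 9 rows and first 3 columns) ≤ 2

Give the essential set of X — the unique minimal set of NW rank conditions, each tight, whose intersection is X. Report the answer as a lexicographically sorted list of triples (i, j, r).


Propagating the 10 rank bounds to every northwest block:

  R[1]: 0  0  0  0  1  1  1  1  1  1
  R[2]: 0  0  0  0  1  2  2  2  2  2
  R[3]: 0  1  1  1  2  3  3  3  3  3
  R[4]: 0  1  1  2  3  4  4  4  4  4
  R[5]: 0  1  1  2  3  4  5  5  5  5
  R[6]: 0  1  1  2  3  4  5  6  6  6
  R[7]: 1  2  2  3  4  5  6  7  7  7
  R[8]: 1  2  2  3  4  5  6  7  8  8
  R[9]: 1  2  2  3  4  5  6  7  8  9
  R[10]: 1  2  3  4  5  6  7  8  9  10

so w = (5, 6, 2, 4, 7, 8, 1, 9, 10, 3).

|D(w)|=17, |Ess(w)|=4:

[(2, 4, 0), (6, 1, 0), (6, 3, 1), (9, 3, 2)]


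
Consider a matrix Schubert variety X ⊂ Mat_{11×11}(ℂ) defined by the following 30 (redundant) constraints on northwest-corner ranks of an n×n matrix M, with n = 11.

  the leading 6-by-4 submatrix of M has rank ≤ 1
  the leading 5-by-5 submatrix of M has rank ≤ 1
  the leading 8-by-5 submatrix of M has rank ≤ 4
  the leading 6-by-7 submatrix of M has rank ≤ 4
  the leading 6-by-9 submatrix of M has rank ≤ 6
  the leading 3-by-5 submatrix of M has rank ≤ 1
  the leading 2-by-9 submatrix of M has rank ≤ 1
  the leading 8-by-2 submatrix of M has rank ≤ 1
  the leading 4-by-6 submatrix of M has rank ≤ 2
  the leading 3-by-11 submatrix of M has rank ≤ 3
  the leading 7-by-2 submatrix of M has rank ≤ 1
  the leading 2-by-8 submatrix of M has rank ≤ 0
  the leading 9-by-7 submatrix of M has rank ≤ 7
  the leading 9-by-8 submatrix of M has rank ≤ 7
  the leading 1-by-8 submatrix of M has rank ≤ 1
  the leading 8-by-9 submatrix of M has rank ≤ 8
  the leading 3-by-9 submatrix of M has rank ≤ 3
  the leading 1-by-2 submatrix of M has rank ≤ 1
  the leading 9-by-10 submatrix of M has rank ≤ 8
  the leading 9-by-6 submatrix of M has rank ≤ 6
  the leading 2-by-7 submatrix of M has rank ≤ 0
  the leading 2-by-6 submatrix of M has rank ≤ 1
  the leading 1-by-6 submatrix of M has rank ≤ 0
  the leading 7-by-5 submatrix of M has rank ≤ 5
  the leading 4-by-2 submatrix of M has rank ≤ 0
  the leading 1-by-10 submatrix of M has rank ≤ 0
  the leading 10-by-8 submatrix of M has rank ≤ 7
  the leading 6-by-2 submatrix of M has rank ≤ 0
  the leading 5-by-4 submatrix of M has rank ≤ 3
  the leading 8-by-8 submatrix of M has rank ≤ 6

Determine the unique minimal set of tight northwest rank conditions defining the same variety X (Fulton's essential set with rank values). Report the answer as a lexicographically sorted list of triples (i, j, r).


Recovering R(i,j) via the rank-extension bound from the 30 conditions:

  i=1: 0  0  0  0  0  0  0  0  0  0  1
  i=2: 0  0  0  0  0  0  0  0  1  1  2
  i=3: 0  0  1  1  1  1  1  1  2  2  3
  i=4: 0  0  1  1  1  2  2  2  3  3  4
  i=5: 0  0  1  1  1  2  3  3  4  4  5
  i=6: 0  0  1  1  2  3  4  4  5  5  6
  i=7: 1  1  2  2  3  4  5  5  6  6  7
  i=8: 1  1  2  3  4  5  6  6  7  7  8
  i=9: 1  2  3  4  5  6  7  7  8  8  9
  i=10: 1  2  3  4  5  6  7  7  8  9  10
  i=11: 1  2  3  4  5  6  7  8  9  10  11

second differences of R give the permutation w = (11, 9, 3, 6, 7, 5, 1, 4, 2, 10, 8).

Rothe diagram D(w) (33 cells), 7 SE-corners (essential conditions):

[(1, 10, 0), (2, 8, 0), (5, 5, 1), (6, 2, 0), (6, 4, 1), (8, 2, 1), (10, 8, 7)]


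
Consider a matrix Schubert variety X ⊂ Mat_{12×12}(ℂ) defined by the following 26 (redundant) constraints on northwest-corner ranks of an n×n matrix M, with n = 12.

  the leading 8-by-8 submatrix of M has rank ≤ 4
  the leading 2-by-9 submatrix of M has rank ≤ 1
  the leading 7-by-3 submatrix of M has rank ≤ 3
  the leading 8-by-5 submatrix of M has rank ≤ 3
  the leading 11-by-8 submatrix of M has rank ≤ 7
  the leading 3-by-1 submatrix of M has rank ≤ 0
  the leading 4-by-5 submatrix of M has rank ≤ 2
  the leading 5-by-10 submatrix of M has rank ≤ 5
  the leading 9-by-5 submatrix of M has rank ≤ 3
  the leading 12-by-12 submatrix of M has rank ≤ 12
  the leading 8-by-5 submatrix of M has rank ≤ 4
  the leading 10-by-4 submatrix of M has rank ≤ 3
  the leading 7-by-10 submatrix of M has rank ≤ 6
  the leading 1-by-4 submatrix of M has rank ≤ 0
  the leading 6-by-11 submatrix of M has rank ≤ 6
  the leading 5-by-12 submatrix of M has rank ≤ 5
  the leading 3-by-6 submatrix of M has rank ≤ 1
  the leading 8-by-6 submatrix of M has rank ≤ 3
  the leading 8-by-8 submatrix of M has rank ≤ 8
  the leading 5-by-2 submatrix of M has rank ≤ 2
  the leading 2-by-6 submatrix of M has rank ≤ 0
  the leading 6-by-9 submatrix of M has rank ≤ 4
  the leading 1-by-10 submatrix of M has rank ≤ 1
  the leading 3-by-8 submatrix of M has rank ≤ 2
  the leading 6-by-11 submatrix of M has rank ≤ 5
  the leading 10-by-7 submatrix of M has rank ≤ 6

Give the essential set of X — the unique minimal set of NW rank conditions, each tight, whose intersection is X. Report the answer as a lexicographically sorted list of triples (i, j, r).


Propagating the 26 rank bounds to every northwest block:

  i=1: 0  0  0  0  0  0  1  1  1  1  1  1
  i=2: 0  0  0  0  0  0  1  1  1  2  2  2
  i=3: 0  1  1  1  1  1  2  2  2  3  3  3
  i=4: 1  2  2  2  2  2  3  3  3  4  4  4
  i=5: 1  2  3  3  3  3  4  4  4  5  5  5
  i=6: 1  2  3  3  3  3  4  4  4  5  5  6
  i=7: 1  2  3  3  3  3  4  4  5  6  6  7
  i=8: 1  2  3  3  3  3  4  4  5  6  7  8
  i=9: 1  2  3  3  3  4  5  5  6  7  8  9
  i=10: 1  2  3  3  4  5  6  6  7  8  9  10
  i=11: 1  2  3  4  5  6  7  7  8  9  10  11
  i=12: 1  2  3  4  5  6  7  8  9  10  11  12

giving w = (7, 10, 2, 1, 3, 12, 9, 11, 6, 5, 4, 8) via Δ²R.

9 SE-corners of the 32-cell Rothe diagram give Ess(w):

[(2, 6, 0), (2, 9, 1), (3, 1, 0), (6, 9, 4), (6, 11, 5), (8, 6, 3), (8, 8, 4), (9, 5, 3), (10, 4, 3)]


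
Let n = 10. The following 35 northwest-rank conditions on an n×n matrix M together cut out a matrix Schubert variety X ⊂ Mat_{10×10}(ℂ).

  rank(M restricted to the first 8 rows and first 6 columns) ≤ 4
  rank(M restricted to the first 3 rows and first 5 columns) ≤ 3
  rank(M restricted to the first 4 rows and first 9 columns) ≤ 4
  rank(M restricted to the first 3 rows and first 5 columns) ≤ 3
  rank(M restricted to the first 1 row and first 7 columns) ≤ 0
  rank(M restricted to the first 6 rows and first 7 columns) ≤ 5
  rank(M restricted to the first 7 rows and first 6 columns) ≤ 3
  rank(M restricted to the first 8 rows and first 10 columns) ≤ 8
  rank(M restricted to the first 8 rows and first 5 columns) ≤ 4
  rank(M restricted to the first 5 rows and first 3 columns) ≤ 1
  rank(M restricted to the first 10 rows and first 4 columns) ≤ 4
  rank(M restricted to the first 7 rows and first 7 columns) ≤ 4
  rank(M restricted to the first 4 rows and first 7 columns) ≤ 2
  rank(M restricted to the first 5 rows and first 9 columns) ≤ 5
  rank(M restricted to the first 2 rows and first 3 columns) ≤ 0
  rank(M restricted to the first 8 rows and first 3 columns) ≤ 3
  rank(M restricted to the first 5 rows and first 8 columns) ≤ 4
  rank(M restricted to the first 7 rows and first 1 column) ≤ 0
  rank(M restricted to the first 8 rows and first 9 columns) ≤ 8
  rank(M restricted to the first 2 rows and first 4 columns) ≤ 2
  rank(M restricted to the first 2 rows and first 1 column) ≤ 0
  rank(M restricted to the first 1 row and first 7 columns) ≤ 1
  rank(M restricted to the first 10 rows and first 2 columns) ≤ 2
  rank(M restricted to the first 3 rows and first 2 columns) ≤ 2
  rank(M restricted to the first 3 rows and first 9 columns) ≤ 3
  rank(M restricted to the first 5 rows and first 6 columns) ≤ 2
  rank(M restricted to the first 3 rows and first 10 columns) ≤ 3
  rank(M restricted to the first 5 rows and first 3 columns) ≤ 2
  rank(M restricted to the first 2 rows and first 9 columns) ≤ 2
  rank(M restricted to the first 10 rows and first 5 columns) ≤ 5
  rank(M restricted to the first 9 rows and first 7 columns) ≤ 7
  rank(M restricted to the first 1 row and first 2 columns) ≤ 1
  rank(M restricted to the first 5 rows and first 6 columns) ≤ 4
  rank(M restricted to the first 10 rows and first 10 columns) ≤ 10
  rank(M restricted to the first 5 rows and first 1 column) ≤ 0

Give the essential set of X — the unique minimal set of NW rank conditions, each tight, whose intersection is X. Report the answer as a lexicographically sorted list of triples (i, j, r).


Recovering R(i,j) via the rank-extension bound from the 35 conditions:

  R[1]: 0 0 0 0 0 0 0 1 1 1
  R[2]: 0 0 0 1 1 1 1 2 2 2
  R[3]: 0 1 1 2 2 2 2 3 3 3
  R[4]: 0 1 1 2 2 2 2 3 4 4
  R[5]: 0 1 1 2 2 2 3 4 5 5
  R[6]: 0 1 2 3 3 3 4 5 6 6
  R[7]: 0 1 2 3 3 3 4 5 6 7
  R[8]: 1 2 3 4 4 4 5 6 7 8
  R[9]: 1 2 3 4 5 5 6 7 8 9
  R[10]: 1 2 3 4 5 6 7 8 9 10

hence w(1..10) = (8, 4, 2, 9, 7, 3, 10, 1, 5, 6).

Rothe diagram D(w) (24 cells), 7 SE-corners (essential conditions):

[(1, 7, 0), (2, 3, 0), (4, 7, 2), (5, 3, 1), (5, 6, 2), (7, 1, 0), (7, 6, 3)]


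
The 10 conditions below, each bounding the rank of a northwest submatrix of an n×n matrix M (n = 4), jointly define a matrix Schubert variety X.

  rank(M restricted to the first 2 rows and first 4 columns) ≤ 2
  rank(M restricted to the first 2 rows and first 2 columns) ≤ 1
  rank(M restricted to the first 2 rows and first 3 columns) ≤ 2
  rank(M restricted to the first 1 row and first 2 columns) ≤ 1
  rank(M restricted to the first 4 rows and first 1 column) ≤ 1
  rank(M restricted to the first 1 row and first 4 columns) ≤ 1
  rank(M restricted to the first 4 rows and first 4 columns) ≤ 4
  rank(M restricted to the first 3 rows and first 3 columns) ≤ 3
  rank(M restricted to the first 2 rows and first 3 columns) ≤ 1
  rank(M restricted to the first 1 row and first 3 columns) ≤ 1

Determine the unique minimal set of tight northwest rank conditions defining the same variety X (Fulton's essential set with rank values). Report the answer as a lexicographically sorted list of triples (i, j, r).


Propagating the 10 rank bounds to every northwest block:

  1  1  1  1
  1  1  1  2
  1  2  2  3
  1  2  3  4

second differences of R give the permutation w = (1, 4, 2, 3).

1 SE-corner of the 2-cell Rothe diagram gives Ess(w):

[(2, 3, 1)]


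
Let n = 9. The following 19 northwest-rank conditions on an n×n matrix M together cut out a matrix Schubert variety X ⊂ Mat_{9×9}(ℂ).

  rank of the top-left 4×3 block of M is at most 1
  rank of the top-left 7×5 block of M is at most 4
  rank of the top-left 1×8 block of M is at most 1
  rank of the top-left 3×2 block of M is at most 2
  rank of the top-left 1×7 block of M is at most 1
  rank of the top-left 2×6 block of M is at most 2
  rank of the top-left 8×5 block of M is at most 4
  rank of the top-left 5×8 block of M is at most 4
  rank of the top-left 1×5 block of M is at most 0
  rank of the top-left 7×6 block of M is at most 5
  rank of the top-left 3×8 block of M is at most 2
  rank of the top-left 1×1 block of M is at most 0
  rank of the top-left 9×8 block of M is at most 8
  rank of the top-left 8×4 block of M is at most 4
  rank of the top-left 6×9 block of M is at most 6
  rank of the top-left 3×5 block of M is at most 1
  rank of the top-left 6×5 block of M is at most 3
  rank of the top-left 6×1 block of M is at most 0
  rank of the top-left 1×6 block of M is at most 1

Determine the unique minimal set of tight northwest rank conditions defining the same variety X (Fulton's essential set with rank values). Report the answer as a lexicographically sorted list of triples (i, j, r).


Rank table r_w(9×9) implied by the 19 constraints:

  R[1]: 0 | 0 | 0 | 0 | 0 | 1 | 1 | 1 | 1
  R[2]: 0 | 1 | 1 | 1 | 1 | 2 | 2 | 2 | 2
  R[3]: 0 | 1 | 1 | 1 | 1 | 2 | 2 | 2 | 3
  R[4]: 0 | 1 | 1 | 2 | 2 | 3 | 3 | 3 | 4
  R[5]: 0 | 1 | 2 | 3 | 3 | 4 | 4 | 4 | 5
  R[6]: 0 | 1 | 2 | 3 | 3 | 4 | 5 | 5 | 6
  R[7]: 1 | 2 | 3 | 4 | 4 | 5 | 6 | 6 | 7
  R[8]: 1 | 2 | 3 | 4 | 4 | 5 | 6 | 7 | 8
  R[9]: 1 | 2 | 3 | 4 | 5 | 6 | 7 | 8 | 9

so w = (6, 2, 9, 4, 3, 7, 1, 8, 5).

Rothe diagram D(w) (18 cells), 7 SE-corners (essential conditions):

[(1, 5, 0), (3, 5, 1), (3, 8, 2), (4, 3, 1), (6, 1, 0), (6, 5, 3), (8, 5, 4)]


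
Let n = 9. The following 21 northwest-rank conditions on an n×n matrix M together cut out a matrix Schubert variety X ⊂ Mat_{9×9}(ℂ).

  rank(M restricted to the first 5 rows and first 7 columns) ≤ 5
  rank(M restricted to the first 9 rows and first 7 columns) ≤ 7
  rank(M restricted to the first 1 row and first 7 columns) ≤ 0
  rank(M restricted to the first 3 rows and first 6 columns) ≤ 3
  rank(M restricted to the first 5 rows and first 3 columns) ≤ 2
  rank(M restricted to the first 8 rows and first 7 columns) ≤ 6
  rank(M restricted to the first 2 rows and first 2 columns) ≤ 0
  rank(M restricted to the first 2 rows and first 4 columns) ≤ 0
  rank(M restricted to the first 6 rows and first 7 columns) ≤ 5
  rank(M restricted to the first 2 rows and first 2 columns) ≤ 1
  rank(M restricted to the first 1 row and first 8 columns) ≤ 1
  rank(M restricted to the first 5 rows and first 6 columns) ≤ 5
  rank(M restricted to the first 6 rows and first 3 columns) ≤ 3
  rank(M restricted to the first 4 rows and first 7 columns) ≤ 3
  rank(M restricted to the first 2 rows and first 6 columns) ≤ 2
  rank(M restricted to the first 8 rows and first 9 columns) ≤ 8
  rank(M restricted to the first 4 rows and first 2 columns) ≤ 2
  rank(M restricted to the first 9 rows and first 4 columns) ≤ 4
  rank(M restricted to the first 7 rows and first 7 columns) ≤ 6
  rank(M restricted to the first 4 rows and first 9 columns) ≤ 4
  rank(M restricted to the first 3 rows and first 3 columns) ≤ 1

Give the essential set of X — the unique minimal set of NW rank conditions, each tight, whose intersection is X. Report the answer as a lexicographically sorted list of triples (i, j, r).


Rank table r_w(9×9) implied by the 21 constraints:

  R[1]: 0 | 0 | 0 | 0 | 0 | 0 | 0 | 1 | 1
  R[2]: 0 | 0 | 0 | 0 | 1 | 1 | 1 | 2 | 2
  R[3]: 1 | 1 | 1 | 1 | 2 | 2 | 2 | 3 | 3
  R[4]: 1 | 2 | 2 | 2 | 3 | 3 | 3 | 4 | 4
  R[5]: 1 | 2 | 2 | 3 | 4 | 4 | 4 | 5 | 5
  R[6]: 1 | 2 | 3 | 4 | 5 | 5 | 5 | 6 | 6
  R[7]: 1 | 2 | 3 | 4 | 5 | 6 | 6 | 7 | 7
  R[8]: 1 | 2 | 3 | 4 | 5 | 6 | 6 | 7 | 8
  R[9]: 1 | 2 | 3 | 4 | 5 | 6 | 7 | 8 | 9

hence w(1..9) = (8, 5, 1, 2, 4, 3, 6, 9, 7).

4 SE-corners of the 13-cell Rothe diagram give Ess(w):

[(1, 7, 0), (2, 4, 0), (5, 3, 2), (8, 7, 6)]
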